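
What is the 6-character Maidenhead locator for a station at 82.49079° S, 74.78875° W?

FA27om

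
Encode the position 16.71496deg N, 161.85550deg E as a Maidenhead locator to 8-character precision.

RK06wr21

Offset from 180°W / 90°S: lon 341.85550°, lat 106.71496°.
Field: lon ⌊341.85550/20⌋ = 17 → R; lat ⌊106.71496/10⌋ = 10 → K.
Square: lon ⌊1.85550/2⌋ = 0; lat ⌊6.71496/1⌋ = 6.
Subsquare: lon ⌊1.85550/0.0833333⌋ = 22 → w; lat ⌊0.71496/0.0416667⌋ = 17 → r.
Extended square: lon ⌊0.02217/0.00833333⌋ = 2; lat ⌊0.00663/0.00416667⌋ = 1.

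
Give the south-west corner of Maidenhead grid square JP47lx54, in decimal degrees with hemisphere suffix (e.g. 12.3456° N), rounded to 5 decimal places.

67.97500° N, 8.95833° E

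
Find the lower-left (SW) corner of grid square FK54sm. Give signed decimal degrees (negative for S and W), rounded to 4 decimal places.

14.5000, -68.5000

Field F=5, K=10: +5·20° lon, +10·10° lat → SW at lon -80°, lat 10°.
Square 5, 4: +5·2° lon, +4·1° lat → SW at lon -70°, lat 14°.
Subsquare s=18, m=12: +18·0.0833333° lon, +12·0.0416667° lat → SW at lon -68.5°, lat 14.5°.
latitude 14.5000, longitude -68.5000.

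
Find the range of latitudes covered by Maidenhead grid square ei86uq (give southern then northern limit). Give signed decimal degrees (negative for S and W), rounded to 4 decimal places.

-3.3333, -3.2917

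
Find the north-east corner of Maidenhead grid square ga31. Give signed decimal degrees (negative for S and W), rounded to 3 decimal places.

Field G=6, A=0: +6·20° lon, +0·10° lat → SW at lon -60°, lat -90°.
Square 3, 1: +3·2° lon, +1·1° lat → SW at lon -54°, lat -89°.
Cell spans 2° lon × 1° lat. NE corner is SW corner plus one full cell.
latitude -88.000, longitude -52.000.

-88.000, -52.000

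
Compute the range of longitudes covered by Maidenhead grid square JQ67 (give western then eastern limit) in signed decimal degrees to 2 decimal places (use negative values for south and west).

Field J=9, Q=16: +9·20° lon, +16·10° lat → SW at lon 0°, lat 70°.
Square 6, 7: +6·2° lon, +7·1° lat → SW at lon 12°, lat 77°.
Cell spans 2° lon × 1° lat.
west 12.00, east 14.00.

12.00, 14.00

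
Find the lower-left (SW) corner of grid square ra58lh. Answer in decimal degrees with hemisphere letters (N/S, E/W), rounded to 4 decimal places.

81.7083° S, 170.9167° E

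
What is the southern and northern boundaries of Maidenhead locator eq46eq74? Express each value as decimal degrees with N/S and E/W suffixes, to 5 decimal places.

76.68333° N, 76.68750° N

Field E=4, Q=16: +4·20° lon, +16·10° lat → SW at lon -100°, lat 70°.
Square 4, 6: +4·2° lon, +6·1° lat → SW at lon -92°, lat 76°.
Subsquare e=4, q=16: +4·0.0833333° lon, +16·0.0416667° lat → SW at lon -91.6667°, lat 76.6667°.
Extended square 7, 4: +7·0.00833333° lon, +4·0.00416667° lat → SW at lon -91.6083°, lat 76.6833°.
Cell spans 0.00833333° lon × 0.00416667° lat.
south 76.68333° N, north 76.68750° N.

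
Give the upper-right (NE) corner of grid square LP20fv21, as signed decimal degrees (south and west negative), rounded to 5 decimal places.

60.88333, 44.44167

Field L=11, P=15: +11·20° lon, +15·10° lat → SW at lon 40°, lat 60°.
Square 2, 0: +2·2° lon, +0·1° lat → SW at lon 44°, lat 60°.
Subsquare f=5, v=21: +5·0.0833333° lon, +21·0.0416667° lat → SW at lon 44.4167°, lat 60.875°.
Extended square 2, 1: +2·0.00833333° lon, +1·0.00416667° lat → SW at lon 44.4333°, lat 60.8792°.
Cell spans 0.00833333° lon × 0.00416667° lat. NE corner is SW corner plus one full cell.
latitude 60.88333, longitude 44.44167.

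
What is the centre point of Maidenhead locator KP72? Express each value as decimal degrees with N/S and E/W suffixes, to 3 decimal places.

Field K=10, P=15: +10·20° lon, +15·10° lat → SW at lon 20°, lat 60°.
Square 7, 2: +7·2° lon, +2·1° lat → SW at lon 34°, lat 62°.
Cell spans 2° lon × 1° lat. Centre is SW corner plus half of each.
latitude 62.500° N, longitude 35.000° E.

62.500° N, 35.000° E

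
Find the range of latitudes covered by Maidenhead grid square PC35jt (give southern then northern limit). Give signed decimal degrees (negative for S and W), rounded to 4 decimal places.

Field P=15, C=2: +15·20° lon, +2·10° lat → SW at lon 120°, lat -70°.
Square 3, 5: +3·2° lon, +5·1° lat → SW at lon 126°, lat -65°.
Subsquare j=9, t=19: +9·0.0833333° lon, +19·0.0416667° lat → SW at lon 126.75°, lat -64.2083°.
Cell spans 0.0833333° lon × 0.0416667° lat.
south -64.2083, north -64.1667.

-64.2083, -64.1667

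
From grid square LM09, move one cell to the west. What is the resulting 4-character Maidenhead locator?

Longitude square 0; −1 → -1, wraps to 9, carry into field.
Longitude field L = 11; −1 → 10 = K.
The latitude characters are unchanged.

KM99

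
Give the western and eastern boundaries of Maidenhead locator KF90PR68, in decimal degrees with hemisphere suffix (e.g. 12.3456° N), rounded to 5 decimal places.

39.30000° E, 39.30833° E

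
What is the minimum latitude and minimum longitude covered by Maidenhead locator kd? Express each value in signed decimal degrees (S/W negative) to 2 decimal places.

Field K=10, D=3: +10·20° lon, +3·10° lat → SW at lon 20°, lat -60°.
latitude -60.00, longitude 20.00.

-60.00, 20.00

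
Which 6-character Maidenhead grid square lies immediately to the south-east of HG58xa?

HG67ax

Longitude subsquare x = 23; +1 → 24, wraps to 0 = a, carry into square.
Longitude square 5; +1 → 6.
Latitude subsquare a = 0; −1 → -1, wraps to 23 = x, carry into square.
Latitude square 8; −1 → 7.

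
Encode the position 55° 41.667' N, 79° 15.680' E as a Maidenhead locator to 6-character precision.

Add 180° to longitude and 90° to latitude: 259.2613, 145.6945.
Field: lon ⌊259.2613/20⌋ = 12 → M; lat ⌊145.6945/10⌋ = 14 → O.
Square: lon ⌊19.2613/2⌋ = 9; lat ⌊5.6945/1⌋ = 5.
Subsquare: lon ⌊1.2613/0.0833333⌋ = 15 → p; lat ⌊0.6945/0.0416667⌋ = 16 → q.

MO95pq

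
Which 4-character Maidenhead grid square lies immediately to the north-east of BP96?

CP07

Longitude square 9; +1 → 10, wraps to 0, carry into field.
Longitude field B = 1; +1 → 2 = C.
Latitude square 6; +1 → 7.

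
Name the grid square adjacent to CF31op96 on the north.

Latitude extended square 6; +1 → 7.
The longitude characters are unchanged.

CF31op97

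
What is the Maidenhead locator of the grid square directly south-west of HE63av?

HE53xu

Longitude subsquare a = 0; −1 → -1, wraps to 23 = x, carry into square.
Longitude square 6; −1 → 5.
Latitude subsquare v = 21; −1 → 20 = u.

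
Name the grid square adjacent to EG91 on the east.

FG01

Longitude square 9; +1 → 10, wraps to 0, carry into field.
Longitude field E = 4; +1 → 5 = F.
The latitude characters are unchanged.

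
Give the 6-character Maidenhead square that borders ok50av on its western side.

Longitude subsquare a = 0; −1 → -1, wraps to 23 = x, carry into square.
Longitude square 5; −1 → 4.
The latitude characters are unchanged.

OK40xv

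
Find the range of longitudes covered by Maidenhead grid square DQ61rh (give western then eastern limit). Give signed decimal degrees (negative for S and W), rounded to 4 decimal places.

-106.5833, -106.5000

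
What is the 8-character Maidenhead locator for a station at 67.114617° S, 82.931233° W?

Add 180° to longitude and 90° to latitude: 97.06877, 22.88538.
Field (20°×10°, letters A–R): lon ⌊97.06877/20⌋ = 4 → E; lat ⌊22.88538/10⌋ = 2 → C.
Square (2°×1°, digits 0–9): lon ⌊17.06877/2⌋ = 8; lat ⌊2.88538/1⌋ = 2.
Subsquare (5′×2.5′, letters a–x): lon ⌊1.06877/0.0833333⌋ = 12 → m; lat ⌊0.88538/0.0416667⌋ = 21 → v.
Extended square (30″×15″, digits 0–9): lon ⌊0.06877/0.00833333⌋ = 8; lat ⌊0.01038/0.00416667⌋ = 2.

EC82mv82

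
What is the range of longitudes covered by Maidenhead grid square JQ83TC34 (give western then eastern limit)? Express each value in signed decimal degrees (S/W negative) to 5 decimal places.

Field J=9, Q=16: +9·20° lon, +16·10° lat → SW at lon 0°, lat 70°.
Square 8, 3: +8·2° lon, +3·1° lat → SW at lon 16°, lat 73°.
Subsquare t=19, c=2: +19·0.0833333° lon, +2·0.0416667° lat → SW at lon 17.5833°, lat 73.0833°.
Extended square 3, 4: +3·0.00833333° lon, +4·0.00416667° lat → SW at lon 17.6083°, lat 73.1°.
Cell spans 0.00833333° lon × 0.00416667° lat.
west 17.60833, east 17.61667.

17.60833, 17.61667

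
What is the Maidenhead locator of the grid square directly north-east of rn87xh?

Longitude subsquare x = 23; +1 → 24, wraps to 0 = a, carry into square.
Longitude square 8; +1 → 9.
Latitude subsquare h = 7; +1 → 8 = i.

RN97ai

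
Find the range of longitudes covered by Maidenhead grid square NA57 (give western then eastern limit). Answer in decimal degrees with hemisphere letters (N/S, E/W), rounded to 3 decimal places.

90.000° E, 92.000° E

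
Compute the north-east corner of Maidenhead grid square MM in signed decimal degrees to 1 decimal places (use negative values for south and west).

Field M=12, M=12: +12·20° lon, +12·10° lat → SW at lon 60°, lat 30°.
Cell spans 20° lon × 10° lat. NE corner is SW corner plus one full cell.
latitude 40.0, longitude 80.0.

40.0, 80.0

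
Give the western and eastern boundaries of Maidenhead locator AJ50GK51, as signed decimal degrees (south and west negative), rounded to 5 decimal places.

Field A=0, J=9: +0·20° lon, +9·10° lat → SW at lon -180°, lat 0°.
Square 5, 0: +5·2° lon, +0·1° lat → SW at lon -170°, lat 0°.
Subsquare g=6, k=10: +6·0.0833333° lon, +10·0.0416667° lat → SW at lon -169.5°, lat 0.416667°.
Extended square 5, 1: +5·0.00833333° lon, +1·0.00416667° lat → SW at lon -169.458°, lat 0.420833°.
Cell spans 0.00833333° lon × 0.00416667° lat.
west -169.45833, east -169.45000.

-169.45833, -169.45000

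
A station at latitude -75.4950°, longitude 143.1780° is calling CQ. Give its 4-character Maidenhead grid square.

QB14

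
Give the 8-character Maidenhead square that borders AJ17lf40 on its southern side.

Latitude extended square 0; −1 → -1, wraps to 9, carry into subsquare.
Latitude subsquare f = 5; −1 → 4 = e.
The longitude characters are unchanged.

AJ17le49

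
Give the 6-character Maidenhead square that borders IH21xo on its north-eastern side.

IH31ap

Longitude subsquare x = 23; +1 → 24, wraps to 0 = a, carry into square.
Longitude square 2; +1 → 3.
Latitude subsquare o = 14; +1 → 15 = p.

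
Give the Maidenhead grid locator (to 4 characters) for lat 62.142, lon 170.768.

RP52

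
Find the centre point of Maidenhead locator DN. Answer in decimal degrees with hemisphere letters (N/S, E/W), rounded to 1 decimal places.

45.0° N, 110.0° W

Field D=3, N=13: +3·20° lon, +13·10° lat → SW at lon -120°, lat 40°.
Cell spans 20° lon × 10° lat. Centre is SW corner plus half of each.
latitude 45.0° N, longitude 110.0° W.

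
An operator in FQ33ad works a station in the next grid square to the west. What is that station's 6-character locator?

Longitude subsquare a = 0; −1 → -1, wraps to 23 = x, carry into square.
Longitude square 3; −1 → 2.
The latitude characters are unchanged.

FQ23xd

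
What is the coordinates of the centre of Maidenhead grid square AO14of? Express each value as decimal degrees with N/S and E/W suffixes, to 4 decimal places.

54.2292° N, 176.7917° W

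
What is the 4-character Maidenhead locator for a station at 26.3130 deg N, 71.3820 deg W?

Shift to the Maidenhead origin (180°W, 90°S): lon 108.62, lat 116.31.
Field: lon ⌊108.62/20⌋ = 5 → F; lat ⌊116.31/10⌋ = 11 → L.
Square: lon ⌊8.62/2⌋ = 4; lat ⌊6.31/1⌋ = 6.

FL46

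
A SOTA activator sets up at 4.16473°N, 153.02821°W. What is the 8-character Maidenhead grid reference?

Add 180° to longitude and 90° to latitude: 26.97179, 94.16473.
Field: 26.97179/20 → 1 → B, 94.16473/10 → 9 → J; chars BJ.
Square: 6.97179/2 → 3, 4.16473/1 → 4; chars 34.
Subsquare: 0.97179/0.0833333 → 11 → l, 0.16473/0.0416667 → 3 → d; chars ld.
Extended square: 0.05512/0.00833333 → 6, 0.03973/0.00416667 → 9; chars 69.

BJ34ld69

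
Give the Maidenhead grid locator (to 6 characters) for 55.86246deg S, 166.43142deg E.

RD34fd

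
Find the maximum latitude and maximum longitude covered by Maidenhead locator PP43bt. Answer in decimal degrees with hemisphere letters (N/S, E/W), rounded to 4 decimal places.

63.8333° N, 128.1667° E

Field P=15, P=15: +15·20° lon, +15·10° lat → SW at lon 120°, lat 60°.
Square 4, 3: +4·2° lon, +3·1° lat → SW at lon 128°, lat 63°.
Subsquare b=1, t=19: +1·0.0833333° lon, +19·0.0416667° lat → SW at lon 128.083°, lat 63.7917°.
Cell spans 0.0833333° lon × 0.0416667° lat. NE corner is SW corner plus one full cell.
latitude 63.8333° N, longitude 128.1667° E.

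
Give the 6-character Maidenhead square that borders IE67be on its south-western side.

Longitude subsquare b = 1; −1 → 0 = a.
Latitude subsquare e = 4; −1 → 3 = d.

IE67ad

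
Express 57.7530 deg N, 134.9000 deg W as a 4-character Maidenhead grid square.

CO27

Shift to the Maidenhead origin (180°W, 90°S): lon 45.10, lat 147.75.
Field: lon ⌊45.10/20⌋ = 2 → C; lat ⌊147.75/10⌋ = 14 → O.
Square: lon ⌊5.10/2⌋ = 2; lat ⌊7.75/1⌋ = 7.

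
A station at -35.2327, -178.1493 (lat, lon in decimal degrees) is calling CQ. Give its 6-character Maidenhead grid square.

AF04ws

Offset from 180°W / 90°S: lon 1.8507°, lat 54.7673°.
Field (20°×10°, letters A–R): 1.8507/20 → 0 → A, 54.7673/10 → 5 → F; chars AF.
Square (2°×1°, digits 0–9): 1.8507/2 → 0, 4.7673/1 → 4; chars 04.
Subsquare (5′×2.5′, letters a–x): 1.8507/0.0833333 → 22 → w, 0.7673/0.0416667 → 18 → s; chars ws.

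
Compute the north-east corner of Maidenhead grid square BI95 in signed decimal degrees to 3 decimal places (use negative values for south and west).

Field B=1, I=8: +1·20° lon, +8·10° lat → SW at lon -160°, lat -10°.
Square 9, 5: +9·2° lon, +5·1° lat → SW at lon -142°, lat -5°.
Cell spans 2° lon × 1° lat. NE corner is SW corner plus one full cell.
latitude -4.000, longitude -140.000.

-4.000, -140.000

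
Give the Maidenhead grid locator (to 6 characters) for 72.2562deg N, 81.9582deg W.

EQ92ag

Add 180° to longitude and 90° to latitude: 98.0418, 162.2562.
Field: lon ⌊98.0418/20⌋ = 4 → E; lat ⌊162.2562/10⌋ = 16 → Q.
Square: lon ⌊18.0418/2⌋ = 9; lat ⌊2.2562/1⌋ = 2.
Subsquare: lon ⌊0.0418/0.0833333⌋ = 0 → a; lat ⌊0.2562/0.0416667⌋ = 6 → g.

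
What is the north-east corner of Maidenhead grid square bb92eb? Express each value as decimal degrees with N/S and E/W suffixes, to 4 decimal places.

Field B=1, B=1: +1·20° lon, +1·10° lat → SW at lon -160°, lat -80°.
Square 9, 2: +9·2° lon, +2·1° lat → SW at lon -142°, lat -78°.
Subsquare e=4, b=1: +4·0.0833333° lon, +1·0.0416667° lat → SW at lon -141.667°, lat -77.9583°.
Cell spans 0.0833333° lon × 0.0416667° lat. NE corner is SW corner plus one full cell.
latitude 77.9167° S, longitude 141.5833° W.

77.9167° S, 141.5833° W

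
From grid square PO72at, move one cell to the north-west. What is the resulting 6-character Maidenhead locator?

PO62xu

Longitude subsquare a = 0; −1 → -1, wraps to 23 = x, carry into square.
Longitude square 7; −1 → 6.
Latitude subsquare t = 19; +1 → 20 = u.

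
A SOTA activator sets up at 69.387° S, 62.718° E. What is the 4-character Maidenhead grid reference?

MC10

Add 180° to longitude and 90° to latitude: 242.72, 20.61.
Field: 242.72/20 → 12 → M, 20.61/10 → 2 → C; chars MC.
Square: 2.72/2 → 1, 0.61/1 → 0; chars 10.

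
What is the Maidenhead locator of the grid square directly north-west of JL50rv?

Longitude subsquare r = 17; −1 → 16 = q.
Latitude subsquare v = 21; +1 → 22 = w.

JL50qw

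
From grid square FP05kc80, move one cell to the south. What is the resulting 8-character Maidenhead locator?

FP05kb89

Latitude extended square 0; −1 → -1, wraps to 9, carry into subsquare.
Latitude subsquare c = 2; −1 → 1 = b.
The longitude characters are unchanged.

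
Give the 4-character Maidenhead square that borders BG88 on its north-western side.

BG79

Longitude square 8; −1 → 7.
Latitude square 8; +1 → 9.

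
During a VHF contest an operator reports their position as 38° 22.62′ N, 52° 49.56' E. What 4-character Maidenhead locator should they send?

Add 180° to longitude and 90° to latitude: 232.83, 128.38.
Field: lon ⌊232.83/20⌋ = 11 → L; lat ⌊128.38/10⌋ = 12 → M.
Square: lon ⌊12.83/2⌋ = 6; lat ⌊8.38/1⌋ = 8.

LM68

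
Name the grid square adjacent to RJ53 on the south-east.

RJ62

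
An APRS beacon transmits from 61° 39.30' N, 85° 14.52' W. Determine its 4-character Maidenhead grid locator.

Add 180° to longitude and 90° to latitude: 94.76, 151.66.
Field: 94.76/20 → 4 → E, 151.66/10 → 15 → P; chars EP.
Square: 14.76/2 → 7, 1.66/1 → 1; chars 71.

EP71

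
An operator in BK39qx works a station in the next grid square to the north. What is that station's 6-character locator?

BL30qa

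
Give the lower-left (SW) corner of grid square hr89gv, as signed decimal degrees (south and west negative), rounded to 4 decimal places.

89.8750, -23.5000

Field H=7, R=17: +7·20° lon, +17·10° lat → SW at lon -40°, lat 80°.
Square 8, 9: +8·2° lon, +9·1° lat → SW at lon -24°, lat 89°.
Subsquare g=6, v=21: +6·0.0833333° lon, +21·0.0416667° lat → SW at lon -23.5°, lat 89.875°.
latitude 89.8750, longitude -23.5000.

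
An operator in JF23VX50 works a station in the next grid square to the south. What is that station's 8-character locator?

Latitude extended square 0; −1 → -1, wraps to 9, carry into subsquare.
Latitude subsquare x = 23; −1 → 22 = w.
The longitude characters are unchanged.

JF23vw59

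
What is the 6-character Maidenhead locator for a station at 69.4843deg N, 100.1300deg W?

Add 180° to longitude and 90° to latitude: 79.8700, 159.4843.
Field (20°×10°, letters A–R): 79.8700/20 → 3 → D, 159.4843/10 → 15 → P; chars DP.
Square (2°×1°, digits 0–9): 19.8700/2 → 9, 9.4843/1 → 9; chars 99.
Subsquare (5′×2.5′, letters a–x): 1.8700/0.0833333 → 22 → w, 0.4843/0.0416667 → 11 → l; chars wl.

DP99wl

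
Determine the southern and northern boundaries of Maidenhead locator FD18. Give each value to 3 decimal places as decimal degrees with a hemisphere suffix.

52.000° S, 51.000° S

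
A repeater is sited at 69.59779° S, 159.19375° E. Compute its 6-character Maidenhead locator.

QC90oj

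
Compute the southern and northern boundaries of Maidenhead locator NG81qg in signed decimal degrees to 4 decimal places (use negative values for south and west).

-28.7500, -28.7083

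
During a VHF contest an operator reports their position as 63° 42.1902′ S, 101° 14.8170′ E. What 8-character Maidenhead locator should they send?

OC06oh91

Shift to the Maidenhead origin (180°W, 90°S): lon 281.24695, lat 26.29683.
Field: lon ⌊281.24695/20⌋ = 14 → O; lat ⌊26.29683/10⌋ = 2 → C.
Square: lon ⌊1.24695/2⌋ = 0; lat ⌊6.29683/1⌋ = 6.
Subsquare: lon ⌊1.24695/0.0833333⌋ = 14 → o; lat ⌊0.29683/0.0416667⌋ = 7 → h.
Extended square: lon ⌊0.08028/0.00833333⌋ = 9; lat ⌊0.00516/0.00416667⌋ = 1.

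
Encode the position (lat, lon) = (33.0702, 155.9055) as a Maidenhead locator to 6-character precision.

QM73wb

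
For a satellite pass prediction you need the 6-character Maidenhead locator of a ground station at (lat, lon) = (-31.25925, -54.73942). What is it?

Offset from 180°W / 90°S: lon 125.2606°, lat 58.7407°.
Field (20°×10°, letters A–R): lon ⌊125.2606/20⌋ = 6 → G; lat ⌊58.7407/10⌋ = 5 → F.
Square (2°×1°, digits 0–9): lon ⌊5.2606/2⌋ = 2; lat ⌊8.7407/1⌋ = 8.
Subsquare (5′×2.5′, letters a–x): lon ⌊1.2606/0.0833333⌋ = 15 → p; lat ⌊0.7407/0.0416667⌋ = 17 → r.

GF28pr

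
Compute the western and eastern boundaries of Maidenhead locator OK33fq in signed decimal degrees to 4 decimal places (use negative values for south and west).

Field O=14, K=10: +14·20° lon, +10·10° lat → SW at lon 100°, lat 10°.
Square 3, 3: +3·2° lon, +3·1° lat → SW at lon 106°, lat 13°.
Subsquare f=5, q=16: +5·0.0833333° lon, +16·0.0416667° lat → SW at lon 106.417°, lat 13.6667°.
Cell spans 0.0833333° lon × 0.0416667° lat.
west 106.4167, east 106.5000.

106.4167, 106.5000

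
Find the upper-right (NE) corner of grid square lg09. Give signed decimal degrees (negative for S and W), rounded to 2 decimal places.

-20.00, 42.00

Field L=11, G=6: +11·20° lon, +6·10° lat → SW at lon 40°, lat -30°.
Square 0, 9: +0·2° lon, +9·1° lat → SW at lon 40°, lat -21°.
Cell spans 2° lon × 1° lat. NE corner is SW corner plus one full cell.
latitude -20.00, longitude 42.00.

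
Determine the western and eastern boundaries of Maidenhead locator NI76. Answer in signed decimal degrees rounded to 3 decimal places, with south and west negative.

Field N=13, I=8: +13·20° lon, +8·10° lat → SW at lon 80°, lat -10°.
Square 7, 6: +7·2° lon, +6·1° lat → SW at lon 94°, lat -4°.
Cell spans 2° lon × 1° lat.
west 94.000, east 96.000.

94.000, 96.000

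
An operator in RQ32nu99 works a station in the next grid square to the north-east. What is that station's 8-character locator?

Longitude extended square 9; +1 → 10, wraps to 0, carry into subsquare.
Longitude subsquare n = 13; +1 → 14 = o.
Latitude extended square 9; +1 → 10, wraps to 0, carry into subsquare.
Latitude subsquare u = 20; +1 → 21 = v.

RQ32ov00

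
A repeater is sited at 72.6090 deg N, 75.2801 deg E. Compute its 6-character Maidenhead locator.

MQ72po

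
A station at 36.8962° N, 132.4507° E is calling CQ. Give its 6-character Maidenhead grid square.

Shift to the Maidenhead origin (180°W, 90°S): lon 312.4507, lat 126.8962.
Field: 312.4507/20 → 15 → P, 126.8962/10 → 12 → M; chars PM.
Square: 12.4507/2 → 6, 6.8962/1 → 6; chars 66.
Subsquare: 0.4507/0.0833333 → 5 → f, 0.8962/0.0416667 → 21 → v; chars fv.

PM66fv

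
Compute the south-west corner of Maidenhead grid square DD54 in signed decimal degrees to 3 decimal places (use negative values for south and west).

Field D=3, D=3: +3·20° lon, +3·10° lat → SW at lon -120°, lat -60°.
Square 5, 4: +5·2° lon, +4·1° lat → SW at lon -110°, lat -56°.
latitude -56.000, longitude -110.000.

-56.000, -110.000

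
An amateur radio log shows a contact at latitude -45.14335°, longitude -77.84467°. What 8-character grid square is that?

FE14bu85

Add 180° to longitude and 90° to latitude: 102.15533, 44.85665.
Field (20°×10°, letters A–R): lon ⌊102.15533/20⌋ = 5 → F; lat ⌊44.85665/10⌋ = 4 → E.
Square (2°×1°, digits 0–9): lon ⌊2.15533/2⌋ = 1; lat ⌊4.85665/1⌋ = 4.
Subsquare (5′×2.5′, letters a–x): lon ⌊0.15533/0.0833333⌋ = 1 → b; lat ⌊0.85665/0.0416667⌋ = 20 → u.
Extended square (30″×15″, digits 0–9): lon ⌊0.07200/0.00833333⌋ = 8; lat ⌊0.02332/0.00416667⌋ = 5.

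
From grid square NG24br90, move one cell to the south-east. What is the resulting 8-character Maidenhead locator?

NG24cq09

Longitude extended square 9; +1 → 10, wraps to 0, carry into subsquare.
Longitude subsquare b = 1; +1 → 2 = c.
Latitude extended square 0; −1 → -1, wraps to 9, carry into subsquare.
Latitude subsquare r = 17; −1 → 16 = q.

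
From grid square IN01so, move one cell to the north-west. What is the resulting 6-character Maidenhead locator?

Longitude subsquare s = 18; −1 → 17 = r.
Latitude subsquare o = 14; +1 → 15 = p.

IN01rp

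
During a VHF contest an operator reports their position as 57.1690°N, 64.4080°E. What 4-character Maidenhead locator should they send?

MO27

Add 180° to longitude and 90° to latitude: 244.41, 147.17.
Field: lon ⌊244.41/20⌋ = 12 → M; lat ⌊147.17/10⌋ = 14 → O.
Square: lon ⌊4.41/2⌋ = 2; lat ⌊7.17/1⌋ = 7.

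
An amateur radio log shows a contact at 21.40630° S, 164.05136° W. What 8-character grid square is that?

AG78xo32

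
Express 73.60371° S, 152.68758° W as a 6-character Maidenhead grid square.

Offset from 180°W / 90°S: lon 27.3124°, lat 16.3963°.
Field: 27.3124/20 → 1 → B, 16.3963/10 → 1 → B; chars BB.
Square: 7.3124/2 → 3, 6.3963/1 → 6; chars 36.
Subsquare: 1.3124/0.0833333 → 15 → p, 0.3963/0.0416667 → 9 → j; chars pj.

BB36pj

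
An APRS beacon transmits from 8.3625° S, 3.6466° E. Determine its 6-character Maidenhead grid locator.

JI11tp

Add 180° to longitude and 90° to latitude: 183.6466, 81.6375.
Field (20°×10°, letters A–R): 183.6466/20 → 9 → J, 81.6375/10 → 8 → I; chars JI.
Square (2°×1°, digits 0–9): 3.6466/2 → 1, 1.6375/1 → 1; chars 11.
Subsquare (5′×2.5′, letters a–x): 1.6466/0.0833333 → 19 → t, 0.6375/0.0416667 → 15 → p; chars tp.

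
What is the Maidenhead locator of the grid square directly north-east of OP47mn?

Longitude subsquare m = 12; +1 → 13 = n.
Latitude subsquare n = 13; +1 → 14 = o.

OP47no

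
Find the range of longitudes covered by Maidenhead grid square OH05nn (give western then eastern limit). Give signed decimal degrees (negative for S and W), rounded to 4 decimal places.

Field O=14, H=7: +14·20° lon, +7·10° lat → SW at lon 100°, lat -20°.
Square 0, 5: +0·2° lon, +5·1° lat → SW at lon 100°, lat -15°.
Subsquare n=13, n=13: +13·0.0833333° lon, +13·0.0416667° lat → SW at lon 101.083°, lat -14.4583°.
Cell spans 0.0833333° lon × 0.0416667° lat.
west 101.0833, east 101.1667.

101.0833, 101.1667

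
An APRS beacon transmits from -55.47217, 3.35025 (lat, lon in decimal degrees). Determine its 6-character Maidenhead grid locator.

JD14qm

Offset from 180°W / 90°S: lon 183.3502°, lat 34.5278°.
Field: lon ⌊183.3502/20⌋ = 9 → J; lat ⌊34.5278/10⌋ = 3 → D.
Square: lon ⌊3.3502/2⌋ = 1; lat ⌊4.5278/1⌋ = 4.
Subsquare: lon ⌊1.3502/0.0833333⌋ = 16 → q; lat ⌊0.5278/0.0416667⌋ = 12 → m.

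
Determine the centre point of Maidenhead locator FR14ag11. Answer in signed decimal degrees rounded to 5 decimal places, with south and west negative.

84.25625, -77.98750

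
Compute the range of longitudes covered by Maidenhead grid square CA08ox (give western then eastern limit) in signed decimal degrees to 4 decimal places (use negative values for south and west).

-138.8333, -138.7500

Field C=2, A=0: +2·20° lon, +0·10° lat → SW at lon -140°, lat -90°.
Square 0, 8: +0·2° lon, +8·1° lat → SW at lon -140°, lat -82°.
Subsquare o=14, x=23: +14·0.0833333° lon, +23·0.0416667° lat → SW at lon -138.833°, lat -81.0417°.
Cell spans 0.0833333° lon × 0.0416667° lat.
west -138.8333, east -138.7500.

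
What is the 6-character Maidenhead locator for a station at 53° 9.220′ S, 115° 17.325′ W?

Offset from 180°W / 90°S: lon 64.7113°, lat 36.8463°.
Field: lon ⌊64.7113/20⌋ = 3 → D; lat ⌊36.8463/10⌋ = 3 → D.
Square: lon ⌊4.7113/2⌋ = 2; lat ⌊6.8463/1⌋ = 6.
Subsquare: lon ⌊0.7113/0.0833333⌋ = 8 → i; lat ⌊0.8463/0.0416667⌋ = 20 → u.

DD26iu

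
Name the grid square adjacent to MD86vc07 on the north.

Latitude extended square 7; +1 → 8.
The longitude characters are unchanged.

MD86vc08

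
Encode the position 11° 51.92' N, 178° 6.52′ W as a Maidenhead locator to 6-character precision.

AK01wu

Add 180° to longitude and 90° to latitude: 1.8913, 101.8653.
Field (20°×10°, letters A–R): 1.8913/20 → 0 → A, 101.8653/10 → 10 → K; chars AK.
Square (2°×1°, digits 0–9): 1.8913/2 → 0, 1.8653/1 → 1; chars 01.
Subsquare (5′×2.5′, letters a–x): 1.8913/0.0833333 → 22 → w, 0.8653/0.0416667 → 20 → u; chars wu.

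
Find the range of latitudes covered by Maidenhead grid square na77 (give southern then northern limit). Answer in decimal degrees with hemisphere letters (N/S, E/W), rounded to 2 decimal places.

Field N=13, A=0: +13·20° lon, +0·10° lat → SW at lon 80°, lat -90°.
Square 7, 7: +7·2° lon, +7·1° lat → SW at lon 94°, lat -83°.
Cell spans 2° lon × 1° lat.
south 83.00° S, north 82.00° S.

83.00° S, 82.00° S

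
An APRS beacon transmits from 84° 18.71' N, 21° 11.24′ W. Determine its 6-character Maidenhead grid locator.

Add 180° to longitude and 90° to latitude: 158.8127, 174.3118.
Field: 158.8127/20 → 7 → H, 174.3118/10 → 17 → R; chars HR.
Square: 18.8127/2 → 9, 4.3118/1 → 4; chars 94.
Subsquare: 0.8127/0.0833333 → 9 → j, 0.3118/0.0416667 → 7 → h; chars jh.

HR94jh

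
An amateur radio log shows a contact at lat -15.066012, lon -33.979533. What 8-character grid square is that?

Add 180° to longitude and 90° to latitude: 146.02047, 74.93399.
Field (20°×10°, letters A–R): lon ⌊146.02047/20⌋ = 7 → H; lat ⌊74.93399/10⌋ = 7 → H.
Square (2°×1°, digits 0–9): lon ⌊6.02047/2⌋ = 3; lat ⌊4.93399/1⌋ = 4.
Subsquare (5′×2.5′, letters a–x): lon ⌊0.02047/0.0833333⌋ = 0 → a; lat ⌊0.93399/0.0416667⌋ = 22 → w.
Extended square (30″×15″, digits 0–9): lon ⌊0.02047/0.00833333⌋ = 2; lat ⌊0.01732/0.00416667⌋ = 4.

HH34aw24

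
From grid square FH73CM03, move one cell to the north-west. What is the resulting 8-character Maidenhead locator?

FH73bm94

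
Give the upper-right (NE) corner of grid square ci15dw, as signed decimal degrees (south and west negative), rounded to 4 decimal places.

Field C=2, I=8: +2·20° lon, +8·10° lat → SW at lon -140°, lat -10°.
Square 1, 5: +1·2° lon, +5·1° lat → SW at lon -138°, lat -5°.
Subsquare d=3, w=22: +3·0.0833333° lon, +22·0.0416667° lat → SW at lon -137.75°, lat -4.08333°.
Cell spans 0.0833333° lon × 0.0416667° lat. NE corner is SW corner plus one full cell.
latitude -4.0417, longitude -137.6667.

-4.0417, -137.6667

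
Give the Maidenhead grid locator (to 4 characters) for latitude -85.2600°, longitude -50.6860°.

Add 180° to longitude and 90° to latitude: 129.31, 4.74.
Field: 129.31/20 → 6 → G, 4.74/10 → 0 → A; chars GA.
Square: 9.31/2 → 4, 4.74/1 → 4; chars 44.

GA44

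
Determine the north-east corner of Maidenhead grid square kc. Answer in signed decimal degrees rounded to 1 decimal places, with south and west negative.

-60.0, 40.0

Field K=10, C=2: +10·20° lon, +2·10° lat → SW at lon 20°, lat -70°.
Cell spans 20° lon × 10° lat. NE corner is SW corner plus one full cell.
latitude -60.0, longitude 40.0.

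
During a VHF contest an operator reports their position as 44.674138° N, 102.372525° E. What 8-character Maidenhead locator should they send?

ON14eq41

Shift to the Maidenhead origin (180°W, 90°S): lon 282.37252, lat 134.67414.
Field: 282.37252/20 → 14 → O, 134.67414/10 → 13 → N; chars ON.
Square: 2.37252/2 → 1, 4.67414/1 → 4; chars 14.
Subsquare: 0.37252/0.0833333 → 4 → e, 0.67414/0.0416667 → 16 → q; chars eq.
Extended square: 0.03919/0.00833333 → 4, 0.00747/0.00416667 → 1; chars 41.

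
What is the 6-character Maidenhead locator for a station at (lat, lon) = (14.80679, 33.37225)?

KK64qt

Add 180° to longitude and 90° to latitude: 213.3723, 104.8068.
Field: 213.3723/20 → 10 → K, 104.8068/10 → 10 → K; chars KK.
Square: 13.3723/2 → 6, 4.8068/1 → 4; chars 64.
Subsquare: 1.3723/0.0833333 → 16 → q, 0.8068/0.0416667 → 19 → t; chars qt.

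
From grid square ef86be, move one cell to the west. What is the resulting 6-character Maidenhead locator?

EF86ae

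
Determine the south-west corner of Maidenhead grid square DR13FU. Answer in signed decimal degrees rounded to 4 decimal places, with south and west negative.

83.8333, -117.5833

Field D=3, R=17: +3·20° lon, +17·10° lat → SW at lon -120°, lat 80°.
Square 1, 3: +1·2° lon, +3·1° lat → SW at lon -118°, lat 83°.
Subsquare f=5, u=20: +5·0.0833333° lon, +20·0.0416667° lat → SW at lon -117.583°, lat 83.8333°.
latitude 83.8333, longitude -117.5833.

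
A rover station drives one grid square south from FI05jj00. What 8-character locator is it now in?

FI05ji09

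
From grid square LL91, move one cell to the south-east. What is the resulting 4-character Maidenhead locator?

ML00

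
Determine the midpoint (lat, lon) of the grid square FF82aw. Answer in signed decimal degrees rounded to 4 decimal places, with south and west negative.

-37.0625, -63.9583

Field F=5, F=5: +5·20° lon, +5·10° lat → SW at lon -80°, lat -40°.
Square 8, 2: +8·2° lon, +2·1° lat → SW at lon -64°, lat -38°.
Subsquare a=0, w=22: +0·0.0833333° lon, +22·0.0416667° lat → SW at lon -64°, lat -37.0833°.
Cell spans 0.0833333° lon × 0.0416667° lat. Centre is SW corner plus half of each.
latitude -37.0625, longitude -63.9583.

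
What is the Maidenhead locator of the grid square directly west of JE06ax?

Longitude subsquare a = 0; −1 → -1, wraps to 23 = x, carry into square.
Longitude square 0; −1 → -1, wraps to 9, carry into field.
Longitude field J = 9; −1 → 8 = I.
The latitude characters are unchanged.

IE96xx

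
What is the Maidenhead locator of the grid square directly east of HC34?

Longitude square 3; +1 → 4.
The latitude characters are unchanged.

HC44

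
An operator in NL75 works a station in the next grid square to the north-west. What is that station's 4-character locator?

NL66

Longitude square 7; −1 → 6.
Latitude square 5; +1 → 6.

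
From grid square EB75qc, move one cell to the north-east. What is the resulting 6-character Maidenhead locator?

EB75rd

Longitude subsquare q = 16; +1 → 17 = r.
Latitude subsquare c = 2; +1 → 3 = d.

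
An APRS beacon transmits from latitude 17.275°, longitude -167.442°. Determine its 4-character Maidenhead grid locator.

Shift to the Maidenhead origin (180°W, 90°S): lon 12.56, lat 107.28.
Field (20°×10°, letters A–R): 12.56/20 → 0 → A, 107.28/10 → 10 → K; chars AK.
Square (2°×1°, digits 0–9): 12.56/2 → 6, 7.28/1 → 7; chars 67.

AK67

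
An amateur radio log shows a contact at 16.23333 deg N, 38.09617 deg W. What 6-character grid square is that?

Offset from 180°W / 90°S: lon 141.9038°, lat 106.2333°.
Field: lon ⌊141.9038/20⌋ = 7 → H; lat ⌊106.2333/10⌋ = 10 → K.
Square: lon ⌊1.9038/2⌋ = 0; lat ⌊6.2333/1⌋ = 6.
Subsquare: lon ⌊1.9038/0.0833333⌋ = 22 → w; lat ⌊0.2333/0.0416667⌋ = 5 → f.

HK06wf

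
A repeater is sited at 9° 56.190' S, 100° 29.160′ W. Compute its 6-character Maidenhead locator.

Offset from 180°W / 90°S: lon 79.5140°, lat 80.0635°.
Field: 79.5140/20 → 3 → D, 80.0635/10 → 8 → I; chars DI.
Square: 19.5140/2 → 9, 0.0635/1 → 0; chars 90.
Subsquare: 1.5140/0.0833333 → 18 → s, 0.0635/0.0416667 → 1 → b; chars sb.

DI90sb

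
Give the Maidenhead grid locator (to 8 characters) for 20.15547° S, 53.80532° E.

Add 180° to longitude and 90° to latitude: 233.80532, 69.84453.
Field: 233.80532/20 → 11 → L, 69.84453/10 → 6 → G; chars LG.
Square: 13.80532/2 → 6, 9.84453/1 → 9; chars 69.
Subsquare: 1.80532/0.0833333 → 21 → v, 0.84453/0.0416667 → 20 → u; chars vu.
Extended square: 0.05532/0.00833333 → 6, 0.01120/0.00416667 → 2; chars 62.

LG69vu62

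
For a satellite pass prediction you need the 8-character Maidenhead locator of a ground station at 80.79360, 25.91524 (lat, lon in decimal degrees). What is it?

KR20wt90

Add 180° to longitude and 90° to latitude: 205.91524, 170.79360.
Field (20°×10°, letters A–R): lon ⌊205.91524/20⌋ = 10 → K; lat ⌊170.79360/10⌋ = 17 → R.
Square (2°×1°, digits 0–9): lon ⌊5.91524/2⌋ = 2; lat ⌊0.79360/1⌋ = 0.
Subsquare (5′×2.5′, letters a–x): lon ⌊1.91524/0.0833333⌋ = 22 → w; lat ⌊0.79360/0.0416667⌋ = 19 → t.
Extended square (30″×15″, digits 0–9): lon ⌊0.08191/0.00833333⌋ = 9; lat ⌊0.00193/0.00416667⌋ = 0.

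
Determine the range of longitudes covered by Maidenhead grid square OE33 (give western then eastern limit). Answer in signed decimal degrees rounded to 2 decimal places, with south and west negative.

106.00, 108.00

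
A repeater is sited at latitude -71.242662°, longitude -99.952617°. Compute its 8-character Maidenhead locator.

EB08as51

Offset from 180°W / 90°S: lon 80.04738°, lat 18.75734°.
Field: 80.04738/20 → 4 → E, 18.75734/10 → 1 → B; chars EB.
Square: 0.04738/2 → 0, 8.75734/1 → 8; chars 08.
Subsquare: 0.04738/0.0833333 → 0 → a, 0.75734/0.0416667 → 18 → s; chars as.
Extended square: 0.04738/0.00833333 → 5, 0.00734/0.00416667 → 1; chars 51.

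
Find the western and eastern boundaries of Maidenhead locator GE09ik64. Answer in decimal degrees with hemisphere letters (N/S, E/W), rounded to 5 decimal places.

59.28333° W, 59.27500° W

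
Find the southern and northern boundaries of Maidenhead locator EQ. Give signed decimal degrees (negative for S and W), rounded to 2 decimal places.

70.00, 80.00

Field E=4, Q=16: +4·20° lon, +16·10° lat → SW at lon -100°, lat 70°.
Cell spans 20° lon × 10° lat.
south 70.00, north 80.00.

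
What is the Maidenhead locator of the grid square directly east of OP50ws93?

Longitude extended square 9; +1 → 10, wraps to 0, carry into subsquare.
Longitude subsquare w = 22; +1 → 23 = x.
The latitude characters are unchanged.

OP50xs03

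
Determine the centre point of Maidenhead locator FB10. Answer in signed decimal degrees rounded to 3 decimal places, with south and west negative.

-79.500, -77.000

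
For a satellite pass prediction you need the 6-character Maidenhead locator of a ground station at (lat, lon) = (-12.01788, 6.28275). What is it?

JH37dx

Add 180° to longitude and 90° to latitude: 186.2827, 77.9821.
Field: lon ⌊186.2827/20⌋ = 9 → J; lat ⌊77.9821/10⌋ = 7 → H.
Square: lon ⌊6.2827/2⌋ = 3; lat ⌊7.9821/1⌋ = 7.
Subsquare: lon ⌊0.2827/0.0833333⌋ = 3 → d; lat ⌊0.9821/0.0416667⌋ = 23 → x.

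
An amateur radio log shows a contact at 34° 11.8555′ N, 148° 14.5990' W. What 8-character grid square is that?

BM54ve07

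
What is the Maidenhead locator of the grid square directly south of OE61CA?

Latitude subsquare a = 0; −1 → -1, wraps to 23 = x, carry into square.
Latitude square 1; −1 → 0.
The longitude characters are unchanged.

OE60cx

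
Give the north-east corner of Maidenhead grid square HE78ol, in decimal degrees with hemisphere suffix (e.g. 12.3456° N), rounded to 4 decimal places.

Field H=7, E=4: +7·20° lon, +4·10° lat → SW at lon -40°, lat -50°.
Square 7, 8: +7·2° lon, +8·1° lat → SW at lon -26°, lat -42°.
Subsquare o=14, l=11: +14·0.0833333° lon, +11·0.0416667° lat → SW at lon -24.8333°, lat -41.5417°.
Cell spans 0.0833333° lon × 0.0416667° lat. NE corner is SW corner plus one full cell.
latitude 41.5000° S, longitude 24.7500° W.

41.5000° S, 24.7500° W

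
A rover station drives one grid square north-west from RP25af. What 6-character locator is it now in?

Longitude subsquare a = 0; −1 → -1, wraps to 23 = x, carry into square.
Longitude square 2; −1 → 1.
Latitude subsquare f = 5; +1 → 6 = g.

RP15xg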